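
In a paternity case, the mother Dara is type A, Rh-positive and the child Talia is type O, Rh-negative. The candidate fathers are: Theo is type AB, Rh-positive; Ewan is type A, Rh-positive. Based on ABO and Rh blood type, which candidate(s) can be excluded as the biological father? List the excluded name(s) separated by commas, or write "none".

A candidate is excluded only if no genotype consistent with his phenotype could produce a type O, Rh-negative child with a type A, Rh-positive mother.
Theo (type AB, Rh+): no genotype consistent with that phenotype can produce a type-O Rh- child with a type-A mother.

Theo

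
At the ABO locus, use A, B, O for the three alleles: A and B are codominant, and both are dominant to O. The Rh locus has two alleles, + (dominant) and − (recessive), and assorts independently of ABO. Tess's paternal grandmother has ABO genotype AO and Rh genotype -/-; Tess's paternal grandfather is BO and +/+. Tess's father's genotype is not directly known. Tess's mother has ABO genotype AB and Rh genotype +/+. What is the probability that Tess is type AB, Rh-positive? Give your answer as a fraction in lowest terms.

1/4

Tess's father's ABO genotype from AO × BO: 1/4 AB, 1/4 AO, 1/4 BO, 1/4 OO.
Crossing each possibility with the mother AB and summing P(type AB): 1/4·1/2 + 1/4·1/4 + 1/4·1/4 + 1/4·0 = 1/4.
Similarly for Rh via the father's Rh distribution: P(Rh+) = 1.
Independent loci: 1/4 × 1 = 1/4.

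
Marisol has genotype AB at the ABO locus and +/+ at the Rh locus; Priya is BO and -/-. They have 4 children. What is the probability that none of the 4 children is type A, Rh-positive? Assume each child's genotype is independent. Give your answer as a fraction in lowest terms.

81/256

ABO cross AB × BO → 1/4 A, 1/2 B, 1/4 AB.
Rh cross +/+ × -/- → 1 Rh+; so P(type A, Rh-positive) = 1/4 × 1 = 1/4 per child.
P(not type A, Rh-positive) = 3/4 for one child; (3/4)^4 = 81/256.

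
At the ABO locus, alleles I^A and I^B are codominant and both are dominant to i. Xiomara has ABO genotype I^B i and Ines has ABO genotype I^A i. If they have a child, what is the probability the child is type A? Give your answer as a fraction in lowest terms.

1/4

ABO cross I^B i × I^A i → offspring phenotypes: 1/4 O, 1/4 A, 1/4 B, 1/4 AB.
So P(type A) = 1/4.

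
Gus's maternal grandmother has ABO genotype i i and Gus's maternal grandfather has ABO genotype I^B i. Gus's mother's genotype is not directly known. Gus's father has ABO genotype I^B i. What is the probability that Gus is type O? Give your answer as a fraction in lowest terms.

3/8

Gus's mother's ABO genotype from i i × I^B i: 1/2 I^B i, 1/2 i i.
Crossing each possibility with the father I^B i and summing P(type O): 1/2·1/4 + 1/2·1/2 = 3/8.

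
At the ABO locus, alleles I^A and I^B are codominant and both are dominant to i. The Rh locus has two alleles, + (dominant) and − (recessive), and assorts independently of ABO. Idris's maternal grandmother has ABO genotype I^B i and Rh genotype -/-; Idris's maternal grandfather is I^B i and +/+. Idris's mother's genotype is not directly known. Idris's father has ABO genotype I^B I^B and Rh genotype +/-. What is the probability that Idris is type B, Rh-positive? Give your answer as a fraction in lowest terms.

Idris's mother's ABO genotype from I^B i × I^B i: 1/4 I^B I^B, 1/2 I^B i, 1/4 i i.
Crossing each possibility with the father I^B I^B and summing P(type B): 1/4·1 + 1/2·1 + 1/4·1 = 1.
Similarly for Rh via the mother's Rh distribution: P(Rh+) = 3/4.
Independent loci: 1 × 3/4 = 3/4.

3/4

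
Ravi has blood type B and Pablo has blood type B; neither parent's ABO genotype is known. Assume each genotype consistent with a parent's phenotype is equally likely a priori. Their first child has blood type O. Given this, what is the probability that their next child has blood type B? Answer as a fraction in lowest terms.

Possible genotypes: Ravi ∈ {I^B I^B, I^B i}; Pablo ∈ {I^B I^B, I^B i}.
Weight each parental genotype pair by prior × P(type-O child):
  I^B i × I^B i: posterior weight 1; P(next child type B) = 3/4.
Weighted sum = 3/4.

3/4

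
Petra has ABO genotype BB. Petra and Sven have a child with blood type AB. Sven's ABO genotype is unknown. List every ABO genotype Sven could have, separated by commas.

AA, AB, AO

For each candidate genotype of Sven, check whether crossing it with BB can produce every observed child phenotype.
  AA → possible child types {AB} ✓
  AB → possible child types {B, AB} ✓
  AO → possible child types {B, AB} ✓
  BB → possible child types {B} ✗
  BO → possible child types {B} ✗
  OO → possible child types {B} ✗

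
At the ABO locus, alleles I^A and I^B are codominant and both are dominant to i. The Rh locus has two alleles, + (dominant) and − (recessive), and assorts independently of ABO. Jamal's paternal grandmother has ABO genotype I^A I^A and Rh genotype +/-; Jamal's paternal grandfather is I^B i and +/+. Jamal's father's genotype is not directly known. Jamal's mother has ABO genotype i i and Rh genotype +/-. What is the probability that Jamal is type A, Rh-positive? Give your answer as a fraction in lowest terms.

Jamal's father's ABO genotype from I^A I^A × I^B i: 1/2 I^A I^B, 1/2 I^A i.
Crossing each possibility with the mother i i and summing P(type A): 1/2·1/2 + 1/2·1/2 = 1/2.
Similarly for Rh via the father's Rh distribution: P(Rh+) = 7/8.
Independent loci: 1/2 × 7/8 = 7/16.

7/16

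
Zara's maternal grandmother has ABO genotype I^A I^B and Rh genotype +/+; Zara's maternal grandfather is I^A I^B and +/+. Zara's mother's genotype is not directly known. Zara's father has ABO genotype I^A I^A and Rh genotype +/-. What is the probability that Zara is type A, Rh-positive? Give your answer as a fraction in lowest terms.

1/2

Zara's mother's ABO genotype from I^A I^B × I^A I^B: 1/4 I^A I^A, 1/2 I^A I^B, 1/4 I^B I^B.
Crossing each possibility with the father I^A I^A and summing P(type A): 1/4·1 + 1/2·1/2 + 1/4·0 = 1/2.
Similarly for Rh via the mother's Rh distribution: P(Rh+) = 1.
Independent loci: 1/2 × 1 = 1/2.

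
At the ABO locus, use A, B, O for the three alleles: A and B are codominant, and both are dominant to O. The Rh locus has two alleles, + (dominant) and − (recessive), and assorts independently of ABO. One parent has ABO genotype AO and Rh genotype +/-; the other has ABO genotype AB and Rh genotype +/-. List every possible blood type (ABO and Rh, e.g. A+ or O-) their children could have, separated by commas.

A+, A-, B+, B-, AB+, AB-

Gametes from AO × AB give offspring ABO genotypes AA, AB, AO, BO, i.e. phenotypes A, B, AB.
Rh cross +/- × +/- → phenotypes Rh+, Rh-.
Combining independently: A+, A-, B+, B-, AB+, AB-.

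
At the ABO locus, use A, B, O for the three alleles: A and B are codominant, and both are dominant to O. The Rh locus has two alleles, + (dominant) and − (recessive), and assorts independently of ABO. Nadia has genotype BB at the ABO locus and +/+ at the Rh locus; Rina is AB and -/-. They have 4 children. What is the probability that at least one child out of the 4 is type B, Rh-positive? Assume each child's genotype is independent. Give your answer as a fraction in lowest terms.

15/16

ABO cross BB × AB → 1/2 B, 1/2 AB.
Rh cross +/+ × -/- → 1 Rh+; so P(type B, Rh-positive) = 1/2 × 1 = 1/2 per child.
P(none) = (1/2)^4 = 1/16; P(at least one) = 1 − 1/16 = 15/16.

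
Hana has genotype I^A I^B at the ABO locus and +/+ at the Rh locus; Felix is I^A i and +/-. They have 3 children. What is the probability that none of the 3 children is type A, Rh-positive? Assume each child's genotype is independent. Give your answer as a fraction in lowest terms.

ABO cross I^A I^B × I^A i → 1/2 A, 1/4 B, 1/4 AB.
Rh cross +/+ × +/- → 1 Rh+; so P(type A, Rh-positive) = 1/2 × 1 = 1/2 per child.
P(not type A, Rh-positive) = 1/2 for one child; (1/2)^3 = 1/8.

1/8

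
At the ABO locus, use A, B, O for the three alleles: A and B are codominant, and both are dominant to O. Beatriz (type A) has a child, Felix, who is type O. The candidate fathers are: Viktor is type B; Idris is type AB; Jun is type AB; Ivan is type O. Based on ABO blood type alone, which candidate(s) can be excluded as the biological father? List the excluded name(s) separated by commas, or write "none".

Idris, Jun

A candidate is excluded only if no genotype consistent with his phenotype could produce a type O child with a type A mother.
Idris (type AB): no genotype consistent with that phenotype can produce a type-O child with a type-A mother.
Jun (type AB): no genotype consistent with that phenotype can produce a type-O child with a type-A mother.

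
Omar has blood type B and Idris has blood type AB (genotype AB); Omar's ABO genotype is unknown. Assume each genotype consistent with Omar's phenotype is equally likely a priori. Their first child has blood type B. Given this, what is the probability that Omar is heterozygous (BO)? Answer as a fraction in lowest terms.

Possible genotypes: Omar ∈ {BB, BO}; Idris ∈ {AB}.
Weight each parental genotype pair by prior × P(type-B child):
  BB × AB: posterior weight 1/2.
  BO × AB: posterior weight 1/2.
Sum the posterior weight over pairs where Omar is BO: 1/2.

1/2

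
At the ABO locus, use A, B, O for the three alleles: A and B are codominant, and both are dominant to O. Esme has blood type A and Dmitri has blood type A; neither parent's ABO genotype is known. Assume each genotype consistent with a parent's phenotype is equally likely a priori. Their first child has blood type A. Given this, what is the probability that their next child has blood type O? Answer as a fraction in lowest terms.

1/20

Possible genotypes: Esme ∈ {AA, AO}; Dmitri ∈ {AA, AO}.
Weight each parental genotype pair by prior × P(type-A child):
  AA × AA: posterior weight 4/15; P(next child type O) = 0.
  AA × AO: posterior weight 4/15; P(next child type O) = 0.
  AO × AA: posterior weight 4/15; P(next child type O) = 0.
  AO × AO: posterior weight 1/5; P(next child type O) = 1/4.
Weighted sum = 1/20.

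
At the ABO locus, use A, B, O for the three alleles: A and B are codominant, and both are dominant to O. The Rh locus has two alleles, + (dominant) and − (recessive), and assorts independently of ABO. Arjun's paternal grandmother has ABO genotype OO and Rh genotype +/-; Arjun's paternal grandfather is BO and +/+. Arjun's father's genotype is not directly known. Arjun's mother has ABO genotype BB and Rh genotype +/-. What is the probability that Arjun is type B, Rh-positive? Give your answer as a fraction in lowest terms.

7/8

Arjun's father's ABO genotype from OO × BO: 1/2 BO, 1/2 OO.
Crossing each possibility with the mother BB and summing P(type B): 1/2·1 + 1/2·1 = 1.
Similarly for Rh via the father's Rh distribution: P(Rh+) = 7/8.
Independent loci: 1 × 7/8 = 7/8.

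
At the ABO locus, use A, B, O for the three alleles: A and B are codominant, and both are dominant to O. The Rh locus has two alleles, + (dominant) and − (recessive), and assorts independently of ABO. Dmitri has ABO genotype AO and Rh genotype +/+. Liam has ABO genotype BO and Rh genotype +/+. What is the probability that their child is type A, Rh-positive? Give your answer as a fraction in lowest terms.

ABO cross AO × BO → offspring phenotypes: 1/4 O, 1/4 A, 1/4 B, 1/4 AB.
Rh cross +/+ × +/+ → 1 Rh+.
Independent loci: P(type A, Rh-positive) = 1/4 × 1 = 1/4.

1/4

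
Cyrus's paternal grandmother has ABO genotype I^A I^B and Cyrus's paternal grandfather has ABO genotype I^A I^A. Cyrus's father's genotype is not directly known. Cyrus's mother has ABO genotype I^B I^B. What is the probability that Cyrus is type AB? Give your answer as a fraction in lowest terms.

3/4

Cyrus's father's ABO genotype from I^A I^B × I^A I^A: 1/2 I^A I^A, 1/2 I^A I^B.
Crossing each possibility with the mother I^B I^B and summing P(type AB): 1/2·1 + 1/2·1/2 = 3/4.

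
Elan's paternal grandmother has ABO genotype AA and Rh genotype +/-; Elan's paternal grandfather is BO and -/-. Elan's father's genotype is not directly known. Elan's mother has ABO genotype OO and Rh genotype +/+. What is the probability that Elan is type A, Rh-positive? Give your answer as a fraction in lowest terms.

1/2

Elan's father's ABO genotype from AA × BO: 1/2 AB, 1/2 AO.
Crossing each possibility with the mother OO and summing P(type A): 1/2·1/2 + 1/2·1/2 = 1/2.
Similarly for Rh via the father's Rh distribution: P(Rh+) = 1.
Independent loci: 1/2 × 1 = 1/2.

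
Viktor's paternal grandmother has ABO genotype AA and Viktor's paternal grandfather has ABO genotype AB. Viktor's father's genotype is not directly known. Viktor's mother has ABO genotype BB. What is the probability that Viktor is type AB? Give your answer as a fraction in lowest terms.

Viktor's father's ABO genotype from AA × AB: 1/2 AA, 1/2 AB.
Crossing each possibility with the mother BB and summing P(type AB): 1/2·1 + 1/2·1/2 = 3/4.

3/4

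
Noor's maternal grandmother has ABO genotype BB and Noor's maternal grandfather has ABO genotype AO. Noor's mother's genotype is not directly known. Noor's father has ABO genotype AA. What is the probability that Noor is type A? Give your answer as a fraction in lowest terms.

1/2

Noor's mother's ABO genotype from BB × AO: 1/2 AB, 1/2 BO.
Crossing each possibility with the father AA and summing P(type A): 1/2·1/2 + 1/2·1/2 = 1/2.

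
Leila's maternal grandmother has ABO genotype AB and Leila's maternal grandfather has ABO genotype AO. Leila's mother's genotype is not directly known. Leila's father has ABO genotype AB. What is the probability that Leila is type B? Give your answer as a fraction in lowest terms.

Leila's mother's ABO genotype from AB × AO: 1/4 AA, 1/4 AB, 1/4 AO, 1/4 BO.
Crossing each possibility with the father AB and summing P(type B): 1/4·0 + 1/4·1/4 + 1/4·1/4 + 1/4·1/2 = 1/4.

1/4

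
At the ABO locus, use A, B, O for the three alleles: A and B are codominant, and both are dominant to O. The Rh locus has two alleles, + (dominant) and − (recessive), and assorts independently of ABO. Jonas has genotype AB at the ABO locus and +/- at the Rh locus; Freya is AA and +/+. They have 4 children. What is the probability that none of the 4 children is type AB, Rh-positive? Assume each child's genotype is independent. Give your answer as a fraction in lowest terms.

1/16

ABO cross AB × AA → 1/2 A, 1/2 AB.
Rh cross +/- × +/+ → 1 Rh+; so P(type AB, Rh-positive) = 1/2 × 1 = 1/2 per child.
P(not type AB, Rh-positive) = 1/2 for one child; (1/2)^4 = 1/16.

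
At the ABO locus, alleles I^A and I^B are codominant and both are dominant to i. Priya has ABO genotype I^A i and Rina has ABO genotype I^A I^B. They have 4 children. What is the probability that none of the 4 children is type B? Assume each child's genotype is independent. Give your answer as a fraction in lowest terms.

81/256

ABO cross I^A i × I^A I^B → 1/2 A, 1/4 B, 1/4 AB.
So P(type B) = 1/4 per child.
P(not type B) = 3/4 for one child; (3/4)^4 = 81/256.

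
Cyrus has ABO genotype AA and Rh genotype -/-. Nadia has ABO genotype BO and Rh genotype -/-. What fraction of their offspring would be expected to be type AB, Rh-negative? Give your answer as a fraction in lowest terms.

ABO cross AA × BO → offspring phenotypes: 1/2 A, 1/2 AB.
Rh cross -/- × -/- → 1 Rh-.
Independent loci: P(type AB, Rh-negative) = 1/2 × 1 = 1/2.

1/2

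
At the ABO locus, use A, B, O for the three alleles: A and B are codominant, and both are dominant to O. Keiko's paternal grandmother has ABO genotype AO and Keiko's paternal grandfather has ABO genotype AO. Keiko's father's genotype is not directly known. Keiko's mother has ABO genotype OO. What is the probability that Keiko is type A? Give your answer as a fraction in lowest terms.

1/2

Keiko's father's ABO genotype from AO × AO: 1/4 AA, 1/2 AO, 1/4 OO.
Crossing each possibility with the mother OO and summing P(type A): 1/4·1 + 1/2·1/2 + 1/4·0 = 1/2.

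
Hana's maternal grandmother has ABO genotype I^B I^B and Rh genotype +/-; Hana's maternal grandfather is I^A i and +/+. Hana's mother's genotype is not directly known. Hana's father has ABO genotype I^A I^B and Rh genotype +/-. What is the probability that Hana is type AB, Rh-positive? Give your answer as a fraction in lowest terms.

Hana's mother's ABO genotype from I^B I^B × I^A i: 1/2 I^A I^B, 1/2 I^B i.
Crossing each possibility with the father I^A I^B and summing P(type AB): 1/2·1/2 + 1/2·1/4 = 3/8.
Similarly for Rh via the mother's Rh distribution: P(Rh+) = 7/8.
Independent loci: 3/8 × 7/8 = 21/64.

21/64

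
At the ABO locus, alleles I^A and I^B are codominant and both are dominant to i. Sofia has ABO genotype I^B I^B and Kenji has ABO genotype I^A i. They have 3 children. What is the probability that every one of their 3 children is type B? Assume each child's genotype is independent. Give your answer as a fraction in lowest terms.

ABO cross I^B I^B × I^A i → 1/2 B, 1/2 AB.
So P(type B) = 1/2 per child.
All 3 independent: (1/2)^3 = 1/8.

1/8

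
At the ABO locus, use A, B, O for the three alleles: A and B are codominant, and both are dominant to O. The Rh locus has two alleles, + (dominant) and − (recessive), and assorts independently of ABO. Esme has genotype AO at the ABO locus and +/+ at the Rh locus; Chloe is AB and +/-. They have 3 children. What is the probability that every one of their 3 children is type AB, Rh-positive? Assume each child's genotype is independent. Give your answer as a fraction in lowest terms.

1/64

ABO cross AO × AB → 1/2 A, 1/4 B, 1/4 AB.
Rh cross +/+ × +/- → 1 Rh+; so P(type AB, Rh-positive) = 1/4 × 1 = 1/4 per child.
All 3 independent: (1/4)^3 = 1/64.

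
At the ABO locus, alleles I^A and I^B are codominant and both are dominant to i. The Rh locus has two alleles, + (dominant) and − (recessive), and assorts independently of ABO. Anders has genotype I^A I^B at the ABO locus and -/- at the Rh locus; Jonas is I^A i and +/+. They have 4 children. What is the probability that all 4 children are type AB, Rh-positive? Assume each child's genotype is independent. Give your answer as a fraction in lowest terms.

1/256

ABO cross I^A I^B × I^A i → 1/2 A, 1/4 B, 1/4 AB.
Rh cross -/- × +/+ → 1 Rh+; so P(type AB, Rh-positive) = 1/4 × 1 = 1/4 per child.
All 4 independent: (1/4)^4 = 1/256.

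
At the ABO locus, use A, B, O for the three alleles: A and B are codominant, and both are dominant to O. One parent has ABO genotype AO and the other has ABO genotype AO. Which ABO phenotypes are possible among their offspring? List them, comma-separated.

Gametes from AO × AO give offspring ABO genotypes AA, AO, OO, i.e. phenotypes O, A.

O, A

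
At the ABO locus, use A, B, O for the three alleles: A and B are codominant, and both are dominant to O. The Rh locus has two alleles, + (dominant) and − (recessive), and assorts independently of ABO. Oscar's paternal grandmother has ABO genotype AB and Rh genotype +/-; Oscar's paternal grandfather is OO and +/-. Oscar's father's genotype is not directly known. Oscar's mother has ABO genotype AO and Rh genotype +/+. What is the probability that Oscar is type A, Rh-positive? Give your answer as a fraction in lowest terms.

Oscar's father's ABO genotype from AB × OO: 1/2 AO, 1/2 BO.
Crossing each possibility with the mother AO and summing P(type A): 1/2·3/4 + 1/2·1/4 = 1/2.
Similarly for Rh via the father's Rh distribution: P(Rh+) = 1.
Independent loci: 1/2 × 1 = 1/2.

1/2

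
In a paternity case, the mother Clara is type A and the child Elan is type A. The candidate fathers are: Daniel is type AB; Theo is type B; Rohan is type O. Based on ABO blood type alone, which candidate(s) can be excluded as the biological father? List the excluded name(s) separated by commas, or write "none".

A candidate is excluded only if no genotype consistent with his phenotype could produce a type A child with a type A mother.
Every candidate has at least one consistent genotype combination, so none can be excluded.

none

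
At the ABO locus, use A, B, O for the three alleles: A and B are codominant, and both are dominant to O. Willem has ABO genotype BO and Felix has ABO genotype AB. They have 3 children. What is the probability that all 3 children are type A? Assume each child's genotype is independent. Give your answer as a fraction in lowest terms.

1/64

ABO cross BO × AB → 1/4 A, 1/2 B, 1/4 AB.
So P(type A) = 1/4 per child.
All 3 independent: (1/4)^3 = 1/64.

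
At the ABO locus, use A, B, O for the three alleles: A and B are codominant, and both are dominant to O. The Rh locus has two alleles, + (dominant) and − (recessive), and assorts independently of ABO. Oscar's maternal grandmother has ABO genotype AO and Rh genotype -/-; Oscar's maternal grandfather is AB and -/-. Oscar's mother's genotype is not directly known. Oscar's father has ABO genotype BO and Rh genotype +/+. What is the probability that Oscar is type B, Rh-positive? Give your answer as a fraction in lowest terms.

3/8

Oscar's mother's ABO genotype from AO × AB: 1/4 AA, 1/4 AB, 1/4 AO, 1/4 BO.
Crossing each possibility with the father BO and summing P(type B): 1/4·0 + 1/4·1/2 + 1/4·1/4 + 1/4·3/4 = 3/8.
Similarly for Rh via the mother's Rh distribution: P(Rh+) = 1.
Independent loci: 3/8 × 1 = 3/8.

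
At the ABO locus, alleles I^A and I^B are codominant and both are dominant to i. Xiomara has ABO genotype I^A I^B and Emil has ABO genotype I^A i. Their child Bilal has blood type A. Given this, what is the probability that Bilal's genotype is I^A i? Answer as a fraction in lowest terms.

1/2

Cross I^A I^B × I^A i → 1/4 I^A I^A, 1/4 I^A I^B, 1/4 I^A i, 1/4 I^B i.
Type-A genotypes among offspring: I^A I^A (1/4), I^A i (1/4); total 1/2.
P(I^A i | type A) = (1/4) / (1/2) = 1/2.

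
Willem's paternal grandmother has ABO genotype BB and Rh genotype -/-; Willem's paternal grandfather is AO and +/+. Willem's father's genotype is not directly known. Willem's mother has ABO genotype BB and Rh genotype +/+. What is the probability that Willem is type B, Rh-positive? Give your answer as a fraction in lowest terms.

3/4

Willem's father's ABO genotype from BB × AO: 1/2 AB, 1/2 BO.
Crossing each possibility with the mother BB and summing P(type B): 1/2·1/2 + 1/2·1 = 3/4.
Similarly for Rh via the father's Rh distribution: P(Rh+) = 1.
Independent loci: 3/4 × 1 = 3/4.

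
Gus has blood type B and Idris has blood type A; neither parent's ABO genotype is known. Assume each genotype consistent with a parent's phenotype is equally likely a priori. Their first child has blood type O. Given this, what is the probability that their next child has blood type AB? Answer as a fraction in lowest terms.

1/4

Possible genotypes: Gus ∈ {BB, BO}; Idris ∈ {AA, AO}.
Weight each parental genotype pair by prior × P(type-O child):
  BO × AO: posterior weight 1; P(next child type AB) = 1/4.
Weighted sum = 1/4.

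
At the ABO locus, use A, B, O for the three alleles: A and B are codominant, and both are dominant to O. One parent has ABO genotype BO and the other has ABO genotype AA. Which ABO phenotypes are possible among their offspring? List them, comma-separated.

Gametes from BO × AA give offspring ABO genotypes AB, AO, i.e. phenotypes A, AB.

A, AB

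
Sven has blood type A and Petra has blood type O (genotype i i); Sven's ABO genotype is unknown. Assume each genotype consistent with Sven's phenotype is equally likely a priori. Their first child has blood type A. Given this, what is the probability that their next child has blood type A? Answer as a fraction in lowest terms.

Possible genotypes: Sven ∈ {I^A I^A, I^A i}; Petra ∈ {i i}.
Weight each parental genotype pair by prior × P(type-A child):
  I^A I^A × i i: posterior weight 2/3; P(next child type A) = 1.
  I^A i × i i: posterior weight 1/3; P(next child type A) = 1/2.
Weighted sum = 5/6.

5/6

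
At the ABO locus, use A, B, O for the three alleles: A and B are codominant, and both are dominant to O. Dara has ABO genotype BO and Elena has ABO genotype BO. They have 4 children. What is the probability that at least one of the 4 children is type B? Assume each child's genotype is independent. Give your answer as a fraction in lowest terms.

255/256

ABO cross BO × BO → 1/4 O, 3/4 B.
So P(type B) = 3/4 per child.
P(none) = (1/4)^4 = 1/256; P(at least one) = 1 − 1/256 = 255/256.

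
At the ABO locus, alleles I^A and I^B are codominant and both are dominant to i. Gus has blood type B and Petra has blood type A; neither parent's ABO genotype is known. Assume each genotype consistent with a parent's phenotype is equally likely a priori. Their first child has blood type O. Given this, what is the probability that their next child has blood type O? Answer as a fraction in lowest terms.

1/4

Possible genotypes: Gus ∈ {I^B I^B, I^B i}; Petra ∈ {I^A I^A, I^A i}.
Weight each parental genotype pair by prior × P(type-O child):
  I^B i × I^A i: posterior weight 1; P(next child type O) = 1/4.
Weighted sum = 1/4.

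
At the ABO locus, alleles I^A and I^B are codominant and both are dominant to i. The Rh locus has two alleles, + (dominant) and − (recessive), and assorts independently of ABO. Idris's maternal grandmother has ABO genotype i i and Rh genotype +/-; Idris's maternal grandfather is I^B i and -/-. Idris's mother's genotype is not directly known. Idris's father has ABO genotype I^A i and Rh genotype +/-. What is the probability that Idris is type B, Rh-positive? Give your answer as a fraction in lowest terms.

Idris's mother's ABO genotype from i i × I^B i: 1/2 I^B i, 1/2 i i.
Crossing each possibility with the father I^A i and summing P(type B): 1/2·1/4 + 1/2·0 = 1/8.
Similarly for Rh via the mother's Rh distribution: P(Rh+) = 5/8.
Independent loci: 1/8 × 5/8 = 5/64.

5/64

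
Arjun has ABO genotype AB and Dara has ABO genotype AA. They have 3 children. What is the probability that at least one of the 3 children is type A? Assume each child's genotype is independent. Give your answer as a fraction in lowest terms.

7/8

ABO cross AB × AA → 1/2 A, 1/2 AB.
So P(type A) = 1/2 per child.
P(none) = (1/2)^3 = 1/8; P(at least one) = 1 − 1/8 = 7/8.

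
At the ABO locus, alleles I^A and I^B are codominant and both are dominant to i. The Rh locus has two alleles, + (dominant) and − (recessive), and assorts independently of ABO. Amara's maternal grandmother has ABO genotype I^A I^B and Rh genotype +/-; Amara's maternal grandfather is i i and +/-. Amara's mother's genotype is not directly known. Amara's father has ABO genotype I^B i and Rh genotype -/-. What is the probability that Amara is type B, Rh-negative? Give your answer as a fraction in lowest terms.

1/4

Amara's mother's ABO genotype from I^A I^B × i i: 1/2 I^A i, 1/2 I^B i.
Crossing each possibility with the father I^B i and summing P(type B): 1/2·1/4 + 1/2·3/4 = 1/2.
Similarly for Rh via the mother's Rh distribution: P(Rh-) = 1/2.
Independent loci: 1/2 × 1/2 = 1/4.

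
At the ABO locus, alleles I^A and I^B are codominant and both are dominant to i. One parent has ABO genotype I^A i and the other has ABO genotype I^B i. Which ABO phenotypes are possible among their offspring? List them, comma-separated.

O, A, B, AB

Gametes from I^A i × I^B i give offspring ABO genotypes I^A I^B, I^A i, I^B i, i i, i.e. phenotypes O, A, B, AB.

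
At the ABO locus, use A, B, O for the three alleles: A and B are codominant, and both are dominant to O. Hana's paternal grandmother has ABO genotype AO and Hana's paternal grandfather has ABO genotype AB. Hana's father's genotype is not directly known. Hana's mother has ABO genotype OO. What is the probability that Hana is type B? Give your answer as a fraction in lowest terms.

1/4

Hana's father's ABO genotype from AO × AB: 1/4 AA, 1/4 AB, 1/4 AO, 1/4 BO.
Crossing each possibility with the mother OO and summing P(type B): 1/4·0 + 1/4·1/2 + 1/4·0 + 1/4·1/2 = 1/4.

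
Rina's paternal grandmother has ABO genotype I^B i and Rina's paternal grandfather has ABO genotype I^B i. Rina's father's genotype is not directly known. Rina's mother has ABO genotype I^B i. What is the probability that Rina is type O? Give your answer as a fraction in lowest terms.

1/4

Rina's father's ABO genotype from I^B i × I^B i: 1/4 I^B I^B, 1/2 I^B i, 1/4 i i.
Crossing each possibility with the mother I^B i and summing P(type O): 1/4·0 + 1/2·1/4 + 1/4·1/2 = 1/4.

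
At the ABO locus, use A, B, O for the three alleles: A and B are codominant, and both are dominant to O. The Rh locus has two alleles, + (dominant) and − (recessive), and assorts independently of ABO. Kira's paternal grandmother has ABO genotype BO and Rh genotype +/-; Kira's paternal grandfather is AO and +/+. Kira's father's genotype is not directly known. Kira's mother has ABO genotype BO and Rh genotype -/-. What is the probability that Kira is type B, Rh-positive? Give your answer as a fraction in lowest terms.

3/8

Kira's father's ABO genotype from BO × AO: 1/4 AB, 1/4 AO, 1/4 BO, 1/4 OO.
Crossing each possibility with the mother BO and summing P(type B): 1/4·1/2 + 1/4·1/4 + 1/4·3/4 + 1/4·1/2 = 1/2.
Similarly for Rh via the father's Rh distribution: P(Rh+) = 3/4.
Independent loci: 1/2 × 3/4 = 3/8.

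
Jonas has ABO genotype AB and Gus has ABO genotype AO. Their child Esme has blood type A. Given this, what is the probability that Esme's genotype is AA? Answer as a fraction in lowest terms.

1/2

Cross AB × AO → 1/4 AA, 1/4 AB, 1/4 AO, 1/4 BO.
Type-A genotypes among offspring: AA (1/4), AO (1/4); total 1/2.
P(AA | type A) = (1/4) / (1/2) = 1/2.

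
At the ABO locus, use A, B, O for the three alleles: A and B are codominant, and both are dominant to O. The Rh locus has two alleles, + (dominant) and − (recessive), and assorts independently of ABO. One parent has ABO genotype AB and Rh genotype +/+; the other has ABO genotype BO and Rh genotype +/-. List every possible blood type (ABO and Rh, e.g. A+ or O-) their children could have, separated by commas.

A+, B+, AB+

Gametes from AB × BO give offspring ABO genotypes AB, AO, BB, BO, i.e. phenotypes A, B, AB.
Rh cross +/+ × +/- → phenotypes Rh+.
Combining independently: A+, B+, AB+.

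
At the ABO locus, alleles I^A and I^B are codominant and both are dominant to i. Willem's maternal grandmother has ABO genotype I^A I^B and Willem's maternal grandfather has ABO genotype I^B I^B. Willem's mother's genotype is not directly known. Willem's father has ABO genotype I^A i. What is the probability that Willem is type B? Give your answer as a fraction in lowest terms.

Willem's mother's ABO genotype from I^A I^B × I^B I^B: 1/2 I^A I^B, 1/2 I^B I^B.
Crossing each possibility with the father I^A i and summing P(type B): 1/2·1/4 + 1/2·1/2 = 3/8.

3/8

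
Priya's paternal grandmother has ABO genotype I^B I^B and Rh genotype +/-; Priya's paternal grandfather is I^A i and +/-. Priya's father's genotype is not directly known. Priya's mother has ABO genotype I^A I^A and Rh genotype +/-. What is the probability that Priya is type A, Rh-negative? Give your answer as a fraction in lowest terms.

Priya's father's ABO genotype from I^B I^B × I^A i: 1/2 I^A I^B, 1/2 I^B i.
Crossing each possibility with the mother I^A I^A and summing P(type A): 1/2·1/2 + 1/2·1/2 = 1/2.
Similarly for Rh via the father's Rh distribution: P(Rh-) = 1/4.
Independent loci: 1/2 × 1/4 = 1/8.

1/8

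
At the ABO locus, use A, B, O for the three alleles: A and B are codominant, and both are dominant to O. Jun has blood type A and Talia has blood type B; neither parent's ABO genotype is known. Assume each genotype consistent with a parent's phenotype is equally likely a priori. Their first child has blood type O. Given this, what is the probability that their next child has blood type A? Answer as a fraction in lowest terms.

1/4

Possible genotypes: Jun ∈ {AA, AO}; Talia ∈ {BB, BO}.
Weight each parental genotype pair by prior × P(type-O child):
  AO × BO: posterior weight 1; P(next child type A) = 1/4.
Weighted sum = 1/4.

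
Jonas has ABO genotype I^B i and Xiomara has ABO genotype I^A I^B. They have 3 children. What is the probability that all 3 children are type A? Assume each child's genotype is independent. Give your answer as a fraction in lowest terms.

ABO cross I^B i × I^A I^B → 1/4 A, 1/2 B, 1/4 AB.
So P(type A) = 1/4 per child.
All 3 independent: (1/4)^3 = 1/64.

1/64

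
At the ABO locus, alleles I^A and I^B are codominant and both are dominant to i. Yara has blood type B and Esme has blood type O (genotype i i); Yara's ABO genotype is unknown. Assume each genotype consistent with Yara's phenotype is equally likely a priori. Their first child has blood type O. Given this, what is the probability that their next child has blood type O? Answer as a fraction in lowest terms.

1/2

Possible genotypes: Yara ∈ {I^B I^B, I^B i}; Esme ∈ {i i}.
Weight each parental genotype pair by prior × P(type-O child):
  I^B i × i i: posterior weight 1; P(next child type O) = 1/2.
Weighted sum = 1/2.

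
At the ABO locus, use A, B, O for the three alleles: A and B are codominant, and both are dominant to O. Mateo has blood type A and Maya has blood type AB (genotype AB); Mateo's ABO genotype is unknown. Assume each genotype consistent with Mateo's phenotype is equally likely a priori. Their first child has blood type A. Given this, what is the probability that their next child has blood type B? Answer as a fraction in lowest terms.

1/8

Possible genotypes: Mateo ∈ {AA, AO}; Maya ∈ {AB}.
Weight each parental genotype pair by prior × P(type-A child):
  AA × AB: posterior weight 1/2; P(next child type B) = 0.
  AO × AB: posterior weight 1/2; P(next child type B) = 1/4.
Weighted sum = 1/8.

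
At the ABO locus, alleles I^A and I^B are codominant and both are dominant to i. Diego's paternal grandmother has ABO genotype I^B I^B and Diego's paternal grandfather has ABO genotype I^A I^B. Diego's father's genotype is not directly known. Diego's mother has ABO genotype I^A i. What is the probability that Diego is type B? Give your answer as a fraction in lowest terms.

Diego's father's ABO genotype from I^B I^B × I^A I^B: 1/2 I^A I^B, 1/2 I^B I^B.
Crossing each possibility with the mother I^A i and summing P(type B): 1/2·1/4 + 1/2·1/2 = 3/8.

3/8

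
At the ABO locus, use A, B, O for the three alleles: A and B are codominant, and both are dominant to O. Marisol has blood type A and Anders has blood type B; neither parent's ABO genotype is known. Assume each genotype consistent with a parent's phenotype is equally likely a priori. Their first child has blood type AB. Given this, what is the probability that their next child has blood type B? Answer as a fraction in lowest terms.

5/36

Possible genotypes: Marisol ∈ {AA, AO}; Anders ∈ {BB, BO}.
Weight each parental genotype pair by prior × P(type-AB child):
  AA × BB: posterior weight 4/9; P(next child type B) = 0.
  AA × BO: posterior weight 2/9; P(next child type B) = 0.
  AO × BB: posterior weight 2/9; P(next child type B) = 1/2.
  AO × BO: posterior weight 1/9; P(next child type B) = 1/4.
Weighted sum = 5/36.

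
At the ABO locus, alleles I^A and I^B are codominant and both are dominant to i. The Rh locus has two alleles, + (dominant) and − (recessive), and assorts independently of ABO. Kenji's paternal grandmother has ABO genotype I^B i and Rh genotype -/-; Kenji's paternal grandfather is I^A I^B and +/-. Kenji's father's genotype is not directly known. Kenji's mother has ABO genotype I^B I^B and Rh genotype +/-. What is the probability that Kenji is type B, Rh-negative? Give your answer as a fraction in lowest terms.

Kenji's father's ABO genotype from I^B i × I^A I^B: 1/4 I^A I^B, 1/4 I^A i, 1/4 I^B I^B, 1/4 I^B i.
Crossing each possibility with the mother I^B I^B and summing P(type B): 1/4·1/2 + 1/4·1/2 + 1/4·1 + 1/4·1 = 3/4.
Similarly for Rh via the father's Rh distribution: P(Rh-) = 3/8.
Independent loci: 3/4 × 3/8 = 9/32.

9/32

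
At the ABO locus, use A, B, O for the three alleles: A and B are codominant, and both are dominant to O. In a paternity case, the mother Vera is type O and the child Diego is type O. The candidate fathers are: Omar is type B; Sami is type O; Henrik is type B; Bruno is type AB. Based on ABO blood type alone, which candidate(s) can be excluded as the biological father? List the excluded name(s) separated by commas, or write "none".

Bruno

A candidate is excluded only if no genotype consistent with his phenotype could produce a type O child with a type O mother.
Bruno (type AB): no genotype consistent with that phenotype can produce a type-O child with a type-O mother.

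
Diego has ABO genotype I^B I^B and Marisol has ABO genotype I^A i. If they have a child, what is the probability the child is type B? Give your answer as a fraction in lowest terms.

1/2

ABO cross I^B I^B × I^A i → offspring phenotypes: 1/2 B, 1/2 AB.
So P(type B) = 1/2.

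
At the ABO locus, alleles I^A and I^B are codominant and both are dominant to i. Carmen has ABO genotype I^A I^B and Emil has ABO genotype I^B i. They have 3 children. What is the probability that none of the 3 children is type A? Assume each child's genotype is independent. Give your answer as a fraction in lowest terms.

ABO cross I^A I^B × I^B i → 1/4 A, 1/2 B, 1/4 AB.
So P(type A) = 1/4 per child.
P(not type A) = 3/4 for one child; (3/4)^3 = 27/64.

27/64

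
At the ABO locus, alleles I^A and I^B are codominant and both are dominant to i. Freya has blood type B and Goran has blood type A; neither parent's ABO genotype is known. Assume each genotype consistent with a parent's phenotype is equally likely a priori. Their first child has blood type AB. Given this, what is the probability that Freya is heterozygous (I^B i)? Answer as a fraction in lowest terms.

Possible genotypes: Freya ∈ {I^B I^B, I^B i}; Goran ∈ {I^A I^A, I^A i}.
Weight each parental genotype pair by prior × P(type-AB child):
  I^B I^B × I^A I^A: posterior weight 4/9.
  I^B I^B × I^A i: posterior weight 2/9.
  I^B i × I^A I^A: posterior weight 2/9.
  I^B i × I^A i: posterior weight 1/9.
Sum the posterior weight over pairs where Freya is I^B i: 1/3.

1/3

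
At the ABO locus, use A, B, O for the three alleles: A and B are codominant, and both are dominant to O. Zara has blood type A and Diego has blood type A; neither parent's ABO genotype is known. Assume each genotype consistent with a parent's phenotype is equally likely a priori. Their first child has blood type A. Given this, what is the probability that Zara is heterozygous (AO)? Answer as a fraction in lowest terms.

Possible genotypes: Zara ∈ {AA, AO}; Diego ∈ {AA, AO}.
Weight each parental genotype pair by prior × P(type-A child):
  AA × AA: posterior weight 4/15.
  AA × AO: posterior weight 4/15.
  AO × AA: posterior weight 4/15.
  AO × AO: posterior weight 1/5.
Sum the posterior weight over pairs where Zara is AO: 7/15.

7/15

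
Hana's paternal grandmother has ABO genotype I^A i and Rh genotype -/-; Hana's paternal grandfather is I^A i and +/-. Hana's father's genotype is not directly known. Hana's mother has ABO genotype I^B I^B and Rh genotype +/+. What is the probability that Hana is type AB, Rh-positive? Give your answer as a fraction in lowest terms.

1/2

Hana's father's ABO genotype from I^A i × I^A i: 1/4 I^A I^A, 1/2 I^A i, 1/4 i i.
Crossing each possibility with the mother I^B I^B and summing P(type AB): 1/4·1 + 1/2·1/2 + 1/4·0 = 1/2.
Similarly for Rh via the father's Rh distribution: P(Rh+) = 1.
Independent loci: 1/2 × 1 = 1/2.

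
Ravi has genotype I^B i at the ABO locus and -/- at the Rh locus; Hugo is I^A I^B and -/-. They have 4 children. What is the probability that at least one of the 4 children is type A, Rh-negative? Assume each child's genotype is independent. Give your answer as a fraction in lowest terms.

175/256

ABO cross I^B i × I^A I^B → 1/4 A, 1/2 B, 1/4 AB.
Rh cross -/- × -/- → 1 Rh-; so P(type A, Rh-negative) = 1/4 × 1 = 1/4 per child.
P(none) = (3/4)^4 = 81/256; P(at least one) = 1 − 81/256 = 175/256.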